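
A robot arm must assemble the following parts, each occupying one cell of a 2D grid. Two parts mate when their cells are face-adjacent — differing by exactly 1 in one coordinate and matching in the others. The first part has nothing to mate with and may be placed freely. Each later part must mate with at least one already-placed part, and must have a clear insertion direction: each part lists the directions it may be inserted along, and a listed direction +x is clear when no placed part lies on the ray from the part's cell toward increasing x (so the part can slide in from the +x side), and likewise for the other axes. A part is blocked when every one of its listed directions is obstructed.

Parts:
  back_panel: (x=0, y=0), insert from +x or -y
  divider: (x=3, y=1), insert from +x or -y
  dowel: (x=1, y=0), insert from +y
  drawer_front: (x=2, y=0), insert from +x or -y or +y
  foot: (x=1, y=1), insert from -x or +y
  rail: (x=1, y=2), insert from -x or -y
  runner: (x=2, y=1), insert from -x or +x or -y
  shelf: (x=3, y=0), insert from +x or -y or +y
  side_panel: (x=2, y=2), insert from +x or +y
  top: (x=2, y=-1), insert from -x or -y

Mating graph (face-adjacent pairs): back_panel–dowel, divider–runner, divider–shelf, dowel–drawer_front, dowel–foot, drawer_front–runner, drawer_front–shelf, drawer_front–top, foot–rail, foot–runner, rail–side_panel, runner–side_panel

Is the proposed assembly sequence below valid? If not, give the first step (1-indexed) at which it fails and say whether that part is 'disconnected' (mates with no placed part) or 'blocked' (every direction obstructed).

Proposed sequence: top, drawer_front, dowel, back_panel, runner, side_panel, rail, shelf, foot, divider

Valid

1. top@(2, -1) [-x clear] — {top}
2. drawer_front@(2, 0) [+x clear] — {drawer_front, top}
3. dowel@(1, 0) [+y clear] — {dowel, drawer_front, top}
4. back_panel@(0, 0) [-y clear] — {back_panel, dowel, drawer_front, top}
5. runner@(2, 1) [-x clear] — {back_panel, dowel, drawer_front, runner, top}
6. side_panel@(2, 2) [+x clear] — {back_panel, dowel, drawer_front, runner, side_panel, top}
7. rail@(1, 2) [-x clear] — {back_panel, dowel, drawer_front, rail, runner, side_panel, top}
8. shelf@(3, 0) [+x clear] — {back_panel, dowel, drawer_front, rail, runner, shelf, side_panel, top}
9. foot@(1, 1) [-x clear] — {back_panel, dowel, drawer_front, foot, rail, runner, shelf, side_panel, top}
10. divider@(3, 1) [+x clear] — {back_panel, divider, dowel, drawer_front, foot, rail, runner, shelf, side_panel, top}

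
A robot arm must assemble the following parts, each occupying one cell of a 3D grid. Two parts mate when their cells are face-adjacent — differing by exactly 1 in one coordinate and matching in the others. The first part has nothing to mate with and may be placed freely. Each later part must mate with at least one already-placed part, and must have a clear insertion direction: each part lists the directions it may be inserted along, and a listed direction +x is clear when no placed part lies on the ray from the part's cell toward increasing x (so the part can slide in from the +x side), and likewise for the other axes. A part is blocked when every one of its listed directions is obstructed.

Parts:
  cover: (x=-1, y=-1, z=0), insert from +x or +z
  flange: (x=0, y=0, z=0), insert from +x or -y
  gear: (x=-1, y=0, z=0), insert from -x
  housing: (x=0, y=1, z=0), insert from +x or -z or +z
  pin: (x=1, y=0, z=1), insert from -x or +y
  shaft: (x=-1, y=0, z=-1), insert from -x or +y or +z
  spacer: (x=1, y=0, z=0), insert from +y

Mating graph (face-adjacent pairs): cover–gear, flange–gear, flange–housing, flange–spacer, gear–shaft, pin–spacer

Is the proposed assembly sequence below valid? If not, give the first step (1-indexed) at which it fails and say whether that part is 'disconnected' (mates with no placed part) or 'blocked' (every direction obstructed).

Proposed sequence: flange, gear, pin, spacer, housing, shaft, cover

Invalid at step 3 (disconnected)

1. flange@(0, 0, 0) [+x clear] — {flange}
2. gear@(-1, 0, 0) [-x clear] — {flange, gear}
3. pin@(1, 0, 1) — no placed neighbour ⇒ disconnected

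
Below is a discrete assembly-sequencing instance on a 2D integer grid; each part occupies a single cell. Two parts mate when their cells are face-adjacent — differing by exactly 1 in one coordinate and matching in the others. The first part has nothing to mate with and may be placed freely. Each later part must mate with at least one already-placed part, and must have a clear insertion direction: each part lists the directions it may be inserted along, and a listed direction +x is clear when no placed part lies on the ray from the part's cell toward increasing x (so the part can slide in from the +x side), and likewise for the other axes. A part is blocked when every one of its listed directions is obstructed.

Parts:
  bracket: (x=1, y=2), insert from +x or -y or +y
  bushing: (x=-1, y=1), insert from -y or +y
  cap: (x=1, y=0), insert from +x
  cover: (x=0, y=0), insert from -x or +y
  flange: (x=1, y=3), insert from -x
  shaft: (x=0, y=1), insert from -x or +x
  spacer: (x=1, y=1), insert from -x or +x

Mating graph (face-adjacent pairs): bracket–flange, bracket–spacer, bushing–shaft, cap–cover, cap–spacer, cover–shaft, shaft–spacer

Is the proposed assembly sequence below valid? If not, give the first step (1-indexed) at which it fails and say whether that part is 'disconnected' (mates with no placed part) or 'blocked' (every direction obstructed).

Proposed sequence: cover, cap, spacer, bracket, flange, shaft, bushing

1. cover@(0, 0) [-x clear] — {cover}
2. cap@(1, 0) [+x clear] — {cap, cover}
3. spacer@(1, 1) [-x clear] — {cap, cover, spacer}
4. bracket@(1, 2) [+x clear] — {bracket, cap, cover, spacer}
5. flange@(1, 3) [-x clear] — {bracket, cap, cover, flange, spacer}
6. shaft@(0, 1) [-x clear] — {bracket, cap, cover, flange, shaft, spacer}
7. bushing@(-1, 1) [-y clear] — {bracket, bushing, cap, cover, flange, shaft, spacer}

Valid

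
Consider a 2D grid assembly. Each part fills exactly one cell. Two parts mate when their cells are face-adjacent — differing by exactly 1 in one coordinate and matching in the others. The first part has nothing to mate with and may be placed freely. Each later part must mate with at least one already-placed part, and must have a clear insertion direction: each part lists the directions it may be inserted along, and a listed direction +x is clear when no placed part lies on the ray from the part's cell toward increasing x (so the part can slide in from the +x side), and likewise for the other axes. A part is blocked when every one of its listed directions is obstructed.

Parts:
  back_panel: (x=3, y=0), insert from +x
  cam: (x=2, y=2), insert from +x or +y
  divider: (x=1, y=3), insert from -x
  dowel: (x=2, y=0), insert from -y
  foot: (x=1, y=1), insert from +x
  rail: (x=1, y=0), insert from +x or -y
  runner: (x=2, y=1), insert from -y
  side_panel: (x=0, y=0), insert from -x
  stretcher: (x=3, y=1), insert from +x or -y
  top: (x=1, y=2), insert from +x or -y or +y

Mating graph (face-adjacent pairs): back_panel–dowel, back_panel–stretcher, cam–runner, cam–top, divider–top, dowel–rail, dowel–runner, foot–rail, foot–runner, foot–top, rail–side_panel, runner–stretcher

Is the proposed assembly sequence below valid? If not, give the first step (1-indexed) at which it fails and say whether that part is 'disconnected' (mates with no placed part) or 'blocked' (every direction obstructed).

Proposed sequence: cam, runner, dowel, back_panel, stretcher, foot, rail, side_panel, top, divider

Invalid at step 6 (blocked)

1. cam@(2, 2) [+x clear] — {cam}
2. runner@(2, 1) [-y clear] — {cam, runner}
3. dowel@(2, 0) [-y clear] — {cam, dowel, runner}
4. back_panel@(3, 0) [+x clear] — {back_panel, cam, dowel, runner}
5. stretcher@(3, 1) [+x clear] — {back_panel, cam, dowel, runner, stretcher}
6. foot@(1, 1) — +x all obstructed ⇒ blocked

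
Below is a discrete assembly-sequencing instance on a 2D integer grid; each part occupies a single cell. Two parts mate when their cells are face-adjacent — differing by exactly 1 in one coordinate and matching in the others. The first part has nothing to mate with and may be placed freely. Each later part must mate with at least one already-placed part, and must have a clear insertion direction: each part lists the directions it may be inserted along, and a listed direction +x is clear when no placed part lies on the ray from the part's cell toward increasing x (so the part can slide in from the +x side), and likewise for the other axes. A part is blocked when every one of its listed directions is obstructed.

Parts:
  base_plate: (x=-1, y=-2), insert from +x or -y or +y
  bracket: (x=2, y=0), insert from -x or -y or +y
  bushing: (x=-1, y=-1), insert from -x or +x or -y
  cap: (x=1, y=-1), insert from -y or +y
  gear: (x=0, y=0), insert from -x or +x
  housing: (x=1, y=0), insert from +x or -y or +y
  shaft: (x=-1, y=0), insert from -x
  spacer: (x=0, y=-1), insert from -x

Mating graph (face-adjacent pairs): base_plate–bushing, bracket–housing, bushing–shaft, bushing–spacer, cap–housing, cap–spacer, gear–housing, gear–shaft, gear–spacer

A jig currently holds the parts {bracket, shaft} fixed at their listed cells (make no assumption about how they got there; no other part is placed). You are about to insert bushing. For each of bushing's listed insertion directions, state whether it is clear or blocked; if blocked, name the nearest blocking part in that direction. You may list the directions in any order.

-x: ray from bushing(-1, -1) has no placed part ⇒ clear
+x: ray from bushing(-1, -1) has no placed part ⇒ clear
-y: ray from bushing(-1, -1) has no placed part ⇒ clear

+x: clear; -x: clear; -y: clear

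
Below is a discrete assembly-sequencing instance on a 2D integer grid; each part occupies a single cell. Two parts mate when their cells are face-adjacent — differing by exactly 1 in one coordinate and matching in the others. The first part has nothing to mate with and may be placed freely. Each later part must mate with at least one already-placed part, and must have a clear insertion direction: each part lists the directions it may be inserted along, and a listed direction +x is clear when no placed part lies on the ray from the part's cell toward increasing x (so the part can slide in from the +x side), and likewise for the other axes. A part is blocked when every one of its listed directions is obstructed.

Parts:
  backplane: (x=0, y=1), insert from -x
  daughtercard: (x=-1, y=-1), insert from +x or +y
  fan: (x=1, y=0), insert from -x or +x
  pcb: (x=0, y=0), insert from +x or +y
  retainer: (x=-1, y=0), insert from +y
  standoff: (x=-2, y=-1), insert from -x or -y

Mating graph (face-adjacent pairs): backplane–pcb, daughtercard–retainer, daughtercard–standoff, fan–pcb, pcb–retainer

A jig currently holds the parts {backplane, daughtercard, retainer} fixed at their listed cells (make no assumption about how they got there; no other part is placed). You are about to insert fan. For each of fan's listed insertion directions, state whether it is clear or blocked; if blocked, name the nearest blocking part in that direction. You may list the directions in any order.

-x: nearest on ray is retainer@(-1, 0) ⇒ blocked
+x: ray from fan(1, 0) has no placed part ⇒ clear

+x: clear; -x: blocked by retainer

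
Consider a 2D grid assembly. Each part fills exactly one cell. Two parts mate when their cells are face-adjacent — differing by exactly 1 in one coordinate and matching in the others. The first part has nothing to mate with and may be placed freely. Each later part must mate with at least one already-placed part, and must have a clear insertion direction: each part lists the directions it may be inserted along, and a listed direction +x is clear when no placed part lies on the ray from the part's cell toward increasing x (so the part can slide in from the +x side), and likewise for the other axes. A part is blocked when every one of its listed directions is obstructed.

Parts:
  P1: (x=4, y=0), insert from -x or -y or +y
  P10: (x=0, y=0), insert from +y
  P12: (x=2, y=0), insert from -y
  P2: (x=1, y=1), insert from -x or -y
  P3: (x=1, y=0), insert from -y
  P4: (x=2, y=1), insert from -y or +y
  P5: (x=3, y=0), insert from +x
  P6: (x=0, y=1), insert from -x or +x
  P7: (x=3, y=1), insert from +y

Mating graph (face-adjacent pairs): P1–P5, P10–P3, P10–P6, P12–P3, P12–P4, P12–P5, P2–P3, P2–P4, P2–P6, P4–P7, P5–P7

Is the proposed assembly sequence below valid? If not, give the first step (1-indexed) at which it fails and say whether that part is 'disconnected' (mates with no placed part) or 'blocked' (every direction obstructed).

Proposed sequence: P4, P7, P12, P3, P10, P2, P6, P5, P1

Valid

1. P4@(2, 1) [-y clear] — {P4}
2. P7@(3, 1) [+y clear] — {P4, P7}
3. P12@(2, 0) [-y clear] — {P12, P4, P7}
4. P3@(1, 0) [-y clear] — {P12, P3, P4, P7}
5. P10@(0, 0) [+y clear] — {P10, P12, P3, P4, P7}
6. P2@(1, 1) [-x clear] — {P10, P12, P2, P3, P4, P7}
7. P6@(0, 1) [-x clear] — {P10, P12, P2, P3, P4, P6, P7}
8. P5@(3, 0) [+x clear] — {P10, P12, P2, P3, P4, P5, P6, P7}
9. P1@(4, 0) [-y clear] — {P1, P10, P12, P2, P3, P4, P5, P6, P7}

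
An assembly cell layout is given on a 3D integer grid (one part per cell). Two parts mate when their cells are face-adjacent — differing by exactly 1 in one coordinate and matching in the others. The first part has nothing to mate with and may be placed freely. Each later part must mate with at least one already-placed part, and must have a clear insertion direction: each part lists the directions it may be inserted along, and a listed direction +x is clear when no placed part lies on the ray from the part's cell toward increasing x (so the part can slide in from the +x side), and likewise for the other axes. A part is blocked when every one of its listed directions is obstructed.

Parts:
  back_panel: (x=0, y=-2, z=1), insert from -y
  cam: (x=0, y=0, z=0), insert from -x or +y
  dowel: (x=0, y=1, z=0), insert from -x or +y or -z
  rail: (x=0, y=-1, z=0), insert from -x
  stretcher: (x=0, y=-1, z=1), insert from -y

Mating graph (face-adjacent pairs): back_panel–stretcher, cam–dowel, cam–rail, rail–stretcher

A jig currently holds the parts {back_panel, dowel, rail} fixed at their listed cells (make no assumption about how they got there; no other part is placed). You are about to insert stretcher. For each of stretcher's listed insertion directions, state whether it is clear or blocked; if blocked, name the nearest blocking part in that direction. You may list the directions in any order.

-y: nearest on ray is back_panel@(0, -2, 1) ⇒ blocked

-y: blocked by back_panel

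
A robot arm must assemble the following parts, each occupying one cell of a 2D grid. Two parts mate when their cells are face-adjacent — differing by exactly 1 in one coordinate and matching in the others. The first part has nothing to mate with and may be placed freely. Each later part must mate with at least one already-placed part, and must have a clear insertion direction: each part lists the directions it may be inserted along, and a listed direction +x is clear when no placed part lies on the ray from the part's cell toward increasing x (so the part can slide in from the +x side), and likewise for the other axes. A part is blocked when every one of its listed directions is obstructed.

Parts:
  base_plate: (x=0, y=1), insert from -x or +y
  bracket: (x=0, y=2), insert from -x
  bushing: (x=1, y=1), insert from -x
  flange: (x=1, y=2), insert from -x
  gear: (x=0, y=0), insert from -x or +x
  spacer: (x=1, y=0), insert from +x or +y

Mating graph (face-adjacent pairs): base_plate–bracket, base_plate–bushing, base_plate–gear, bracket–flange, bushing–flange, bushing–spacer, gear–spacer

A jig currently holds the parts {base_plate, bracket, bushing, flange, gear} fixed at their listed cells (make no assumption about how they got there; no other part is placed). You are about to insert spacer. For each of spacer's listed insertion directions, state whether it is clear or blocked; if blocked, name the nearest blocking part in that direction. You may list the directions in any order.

+x: ray from spacer(1, 0) has no placed part ⇒ clear
+y: nearest on ray is bushing@(1, 1) ⇒ blocked

+x: clear; +y: blocked by bushing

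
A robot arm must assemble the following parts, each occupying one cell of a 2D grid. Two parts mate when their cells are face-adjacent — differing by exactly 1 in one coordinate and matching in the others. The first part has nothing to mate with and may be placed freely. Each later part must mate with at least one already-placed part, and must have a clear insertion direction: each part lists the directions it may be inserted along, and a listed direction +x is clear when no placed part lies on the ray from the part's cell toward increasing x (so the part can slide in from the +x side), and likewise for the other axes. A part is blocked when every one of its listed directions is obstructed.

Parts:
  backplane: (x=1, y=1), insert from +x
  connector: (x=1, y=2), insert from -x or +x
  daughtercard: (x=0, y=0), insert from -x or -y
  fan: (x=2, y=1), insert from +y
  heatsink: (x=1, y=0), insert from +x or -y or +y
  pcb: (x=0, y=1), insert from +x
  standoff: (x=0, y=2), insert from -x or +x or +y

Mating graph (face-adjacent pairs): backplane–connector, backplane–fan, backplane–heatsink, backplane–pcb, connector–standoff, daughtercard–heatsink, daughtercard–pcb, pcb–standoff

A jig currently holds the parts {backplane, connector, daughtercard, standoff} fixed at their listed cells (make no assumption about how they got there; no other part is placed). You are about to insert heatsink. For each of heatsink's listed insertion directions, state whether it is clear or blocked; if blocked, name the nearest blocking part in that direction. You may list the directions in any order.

+x: clear; +y: blocked by backplane; -y: clear

+x: ray from heatsink(1, 0) has no placed part ⇒ clear
-y: ray from heatsink(1, 0) has no placed part ⇒ clear
+y: nearest on ray is backplane@(1, 1) ⇒ blocked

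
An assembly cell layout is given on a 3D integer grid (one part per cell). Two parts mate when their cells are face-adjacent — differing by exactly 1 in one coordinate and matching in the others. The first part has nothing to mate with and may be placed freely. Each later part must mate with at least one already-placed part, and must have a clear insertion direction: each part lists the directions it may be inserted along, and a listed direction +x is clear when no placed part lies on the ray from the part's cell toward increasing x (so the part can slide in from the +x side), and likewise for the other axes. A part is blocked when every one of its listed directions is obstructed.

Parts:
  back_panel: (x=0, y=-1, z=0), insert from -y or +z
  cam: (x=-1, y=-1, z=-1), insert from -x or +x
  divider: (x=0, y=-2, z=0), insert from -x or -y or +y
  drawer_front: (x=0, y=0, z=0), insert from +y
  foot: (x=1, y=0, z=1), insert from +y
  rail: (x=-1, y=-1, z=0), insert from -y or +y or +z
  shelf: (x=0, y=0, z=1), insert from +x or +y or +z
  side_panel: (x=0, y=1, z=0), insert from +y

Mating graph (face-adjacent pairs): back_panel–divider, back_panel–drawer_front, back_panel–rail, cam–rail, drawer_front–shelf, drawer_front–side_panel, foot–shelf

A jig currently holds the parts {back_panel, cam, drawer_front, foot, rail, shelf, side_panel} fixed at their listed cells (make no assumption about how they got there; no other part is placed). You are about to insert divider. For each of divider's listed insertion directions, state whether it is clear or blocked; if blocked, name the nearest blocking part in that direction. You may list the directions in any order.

-x: ray from divider(0, -2, 0) has no placed part ⇒ clear
-y: ray from divider(0, -2, 0) has no placed part ⇒ clear
+y: nearest on ray is back_panel@(0, -1, 0) ⇒ blocked

+y: blocked by back_panel; -x: clear; -y: clear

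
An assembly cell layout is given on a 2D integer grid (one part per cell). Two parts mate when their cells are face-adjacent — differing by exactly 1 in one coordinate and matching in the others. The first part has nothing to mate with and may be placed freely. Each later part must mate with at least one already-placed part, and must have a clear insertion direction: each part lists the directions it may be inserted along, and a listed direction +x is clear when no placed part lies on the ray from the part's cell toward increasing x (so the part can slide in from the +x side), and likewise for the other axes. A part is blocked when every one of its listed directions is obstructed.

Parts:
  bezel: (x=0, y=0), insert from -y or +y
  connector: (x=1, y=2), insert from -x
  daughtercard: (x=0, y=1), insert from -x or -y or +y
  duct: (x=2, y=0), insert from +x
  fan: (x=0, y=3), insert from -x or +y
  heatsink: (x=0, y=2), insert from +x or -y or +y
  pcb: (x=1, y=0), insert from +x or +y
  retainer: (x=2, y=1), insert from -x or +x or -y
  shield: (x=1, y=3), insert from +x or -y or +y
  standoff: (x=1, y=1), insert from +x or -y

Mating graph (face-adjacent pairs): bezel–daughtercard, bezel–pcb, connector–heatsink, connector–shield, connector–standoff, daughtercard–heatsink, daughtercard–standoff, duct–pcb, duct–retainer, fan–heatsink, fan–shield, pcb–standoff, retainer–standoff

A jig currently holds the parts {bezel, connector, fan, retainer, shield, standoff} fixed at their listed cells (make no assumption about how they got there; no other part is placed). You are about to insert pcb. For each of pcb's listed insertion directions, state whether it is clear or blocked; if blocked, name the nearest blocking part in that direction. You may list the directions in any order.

+x: clear; +y: blocked by standoff

+x: ray from pcb(1, 0) has no placed part ⇒ clear
+y: nearest on ray is standoff@(1, 1) ⇒ blocked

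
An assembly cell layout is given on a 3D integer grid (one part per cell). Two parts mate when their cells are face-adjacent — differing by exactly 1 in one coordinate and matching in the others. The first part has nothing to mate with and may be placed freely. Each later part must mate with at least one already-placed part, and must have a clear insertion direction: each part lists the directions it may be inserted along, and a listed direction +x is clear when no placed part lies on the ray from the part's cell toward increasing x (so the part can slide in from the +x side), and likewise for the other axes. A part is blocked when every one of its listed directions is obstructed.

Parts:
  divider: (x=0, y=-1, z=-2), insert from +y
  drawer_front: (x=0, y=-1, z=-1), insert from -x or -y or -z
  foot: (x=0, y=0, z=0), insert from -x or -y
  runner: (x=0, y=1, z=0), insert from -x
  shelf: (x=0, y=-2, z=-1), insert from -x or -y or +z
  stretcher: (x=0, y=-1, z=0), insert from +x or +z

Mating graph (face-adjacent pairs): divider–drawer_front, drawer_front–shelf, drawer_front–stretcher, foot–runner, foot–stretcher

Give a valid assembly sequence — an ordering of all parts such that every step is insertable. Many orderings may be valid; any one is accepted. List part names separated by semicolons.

1. divider@(0, -1, -2) [+y clear] — {divider}
2. drawer_front@(0, -1, -1) [-x clear] — {divider, drawer_front}
3. shelf@(0, -2, -1) [-x clear] — {divider, drawer_front, shelf}
4. stretcher@(0, -1, 0) [+x clear] — {divider, drawer_front, shelf, stretcher}
5. foot@(0, 0, 0) [-x clear] — {divider, drawer_front, foot, shelf, stretcher}
6. runner@(0, 1, 0) [-x clear] — {divider, drawer_front, foot, runner, shelf, stretcher}

divider; drawer_front; shelf; stretcher; foot; runner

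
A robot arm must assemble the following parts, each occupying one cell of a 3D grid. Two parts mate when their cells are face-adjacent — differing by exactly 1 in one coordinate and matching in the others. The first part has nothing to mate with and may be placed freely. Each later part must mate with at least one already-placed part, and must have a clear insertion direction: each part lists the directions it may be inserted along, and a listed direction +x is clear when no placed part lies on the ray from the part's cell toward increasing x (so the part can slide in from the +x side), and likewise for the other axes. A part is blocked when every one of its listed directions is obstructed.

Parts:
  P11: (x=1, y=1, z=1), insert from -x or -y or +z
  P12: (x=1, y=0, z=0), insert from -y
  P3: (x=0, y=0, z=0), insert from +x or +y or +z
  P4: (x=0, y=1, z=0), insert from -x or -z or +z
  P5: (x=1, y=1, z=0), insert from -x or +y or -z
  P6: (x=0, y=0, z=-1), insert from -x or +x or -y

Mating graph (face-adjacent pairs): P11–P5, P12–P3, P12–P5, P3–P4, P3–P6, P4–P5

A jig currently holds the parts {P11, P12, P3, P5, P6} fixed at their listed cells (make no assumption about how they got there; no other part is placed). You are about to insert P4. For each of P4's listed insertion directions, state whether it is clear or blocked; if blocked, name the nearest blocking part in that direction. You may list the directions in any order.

-x: ray from P4(0, 1, 0) has no placed part ⇒ clear
-z: ray from P4(0, 1, 0) has no placed part ⇒ clear
+z: ray from P4(0, 1, 0) has no placed part ⇒ clear

+z: clear; -x: clear; -z: clear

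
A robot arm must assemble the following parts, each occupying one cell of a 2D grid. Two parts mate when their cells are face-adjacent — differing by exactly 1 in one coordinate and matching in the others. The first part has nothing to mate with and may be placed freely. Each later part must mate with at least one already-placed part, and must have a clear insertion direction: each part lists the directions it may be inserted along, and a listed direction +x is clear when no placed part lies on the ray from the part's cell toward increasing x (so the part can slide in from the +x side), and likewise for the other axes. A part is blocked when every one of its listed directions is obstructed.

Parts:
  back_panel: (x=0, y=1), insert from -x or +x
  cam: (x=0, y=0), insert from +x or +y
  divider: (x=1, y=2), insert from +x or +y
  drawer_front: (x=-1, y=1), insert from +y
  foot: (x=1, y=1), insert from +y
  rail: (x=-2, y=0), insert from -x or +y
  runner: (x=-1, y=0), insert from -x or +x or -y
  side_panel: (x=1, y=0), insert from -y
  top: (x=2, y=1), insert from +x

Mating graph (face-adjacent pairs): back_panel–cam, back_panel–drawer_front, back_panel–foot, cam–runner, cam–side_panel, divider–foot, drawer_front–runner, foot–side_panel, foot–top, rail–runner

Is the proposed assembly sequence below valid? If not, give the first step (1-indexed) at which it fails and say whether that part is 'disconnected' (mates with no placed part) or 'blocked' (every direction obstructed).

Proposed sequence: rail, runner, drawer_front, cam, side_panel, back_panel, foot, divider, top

1. rail@(-2, 0) [-x clear] — {rail}
2. runner@(-1, 0) [+x clear] — {rail, runner}
3. drawer_front@(-1, 1) [+y clear] — {drawer_front, rail, runner}
4. cam@(0, 0) [+x clear] — {cam, drawer_front, rail, runner}
5. side_panel@(1, 0) [-y clear] — {cam, drawer_front, rail, runner, side_panel}
6. back_panel@(0, 1) [+x clear] — {back_panel, cam, drawer_front, rail, runner, side_panel}
7. foot@(1, 1) [+y clear] — {back_panel, cam, drawer_front, foot, rail, runner, side_panel}
8. divider@(1, 2) [+x clear] — {back_panel, cam, divider, drawer_front, foot, rail, runner, side_panel}
9. top@(2, 1) [+x clear] — {back_panel, cam, divider, drawer_front, foot, rail, runner, side_panel, top}

Valid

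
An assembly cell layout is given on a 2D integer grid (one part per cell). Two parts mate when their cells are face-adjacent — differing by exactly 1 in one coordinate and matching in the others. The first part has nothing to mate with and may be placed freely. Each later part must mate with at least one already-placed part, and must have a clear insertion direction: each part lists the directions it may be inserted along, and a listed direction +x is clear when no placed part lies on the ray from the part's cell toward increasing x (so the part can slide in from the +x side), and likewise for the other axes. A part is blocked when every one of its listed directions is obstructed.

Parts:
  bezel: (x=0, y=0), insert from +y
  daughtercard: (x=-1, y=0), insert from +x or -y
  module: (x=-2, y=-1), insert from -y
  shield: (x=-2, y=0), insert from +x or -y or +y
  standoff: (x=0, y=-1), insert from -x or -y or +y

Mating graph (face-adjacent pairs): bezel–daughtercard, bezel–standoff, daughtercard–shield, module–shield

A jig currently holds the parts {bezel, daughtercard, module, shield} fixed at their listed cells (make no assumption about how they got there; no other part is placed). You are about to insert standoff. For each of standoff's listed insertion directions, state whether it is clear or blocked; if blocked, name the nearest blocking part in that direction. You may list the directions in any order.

+y: blocked by bezel; -x: blocked by module; -y: clear

-x: nearest on ray is module@(-2, -1) ⇒ blocked
-y: ray from standoff(0, -1) has no placed part ⇒ clear
+y: nearest on ray is bezel@(0, 0) ⇒ blocked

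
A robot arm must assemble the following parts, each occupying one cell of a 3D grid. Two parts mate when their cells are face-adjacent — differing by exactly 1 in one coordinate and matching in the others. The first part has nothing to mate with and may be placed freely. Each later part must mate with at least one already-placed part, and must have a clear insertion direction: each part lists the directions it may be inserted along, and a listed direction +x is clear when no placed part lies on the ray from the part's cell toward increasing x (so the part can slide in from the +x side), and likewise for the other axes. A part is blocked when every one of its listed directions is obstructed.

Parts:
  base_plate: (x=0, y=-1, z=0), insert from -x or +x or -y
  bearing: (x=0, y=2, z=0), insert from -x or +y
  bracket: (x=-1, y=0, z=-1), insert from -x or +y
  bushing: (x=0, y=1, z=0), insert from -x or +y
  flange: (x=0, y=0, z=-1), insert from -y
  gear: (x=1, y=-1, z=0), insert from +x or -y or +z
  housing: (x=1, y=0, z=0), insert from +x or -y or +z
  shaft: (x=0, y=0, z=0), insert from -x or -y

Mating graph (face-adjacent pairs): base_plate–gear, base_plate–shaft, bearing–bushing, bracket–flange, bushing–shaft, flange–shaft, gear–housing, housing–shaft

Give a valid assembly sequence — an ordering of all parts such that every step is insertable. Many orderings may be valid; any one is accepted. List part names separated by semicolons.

bushing; bearing; shaft; base_plate; housing; gear; flange; bracket

1. bushing@(0, 1, 0) [-x clear] — {bushing}
2. bearing@(0, 2, 0) [-x clear] — {bearing, bushing}
3. shaft@(0, 0, 0) [-x clear] — {bearing, bushing, shaft}
4. base_plate@(0, -1, 0) [-x clear] — {base_plate, bearing, bushing, shaft}
5. housing@(1, 0, 0) [+x clear] — {base_plate, bearing, bushing, housing, shaft}
6. gear@(1, -1, 0) [+x clear] — {base_plate, bearing, bushing, gear, housing, shaft}
7. flange@(0, 0, -1) [-y clear] — {base_plate, bearing, bushing, flange, gear, housing, shaft}
8. bracket@(-1, 0, -1) [-x clear] — {base_plate, bearing, bracket, bushing, flange, gear, housing, shaft}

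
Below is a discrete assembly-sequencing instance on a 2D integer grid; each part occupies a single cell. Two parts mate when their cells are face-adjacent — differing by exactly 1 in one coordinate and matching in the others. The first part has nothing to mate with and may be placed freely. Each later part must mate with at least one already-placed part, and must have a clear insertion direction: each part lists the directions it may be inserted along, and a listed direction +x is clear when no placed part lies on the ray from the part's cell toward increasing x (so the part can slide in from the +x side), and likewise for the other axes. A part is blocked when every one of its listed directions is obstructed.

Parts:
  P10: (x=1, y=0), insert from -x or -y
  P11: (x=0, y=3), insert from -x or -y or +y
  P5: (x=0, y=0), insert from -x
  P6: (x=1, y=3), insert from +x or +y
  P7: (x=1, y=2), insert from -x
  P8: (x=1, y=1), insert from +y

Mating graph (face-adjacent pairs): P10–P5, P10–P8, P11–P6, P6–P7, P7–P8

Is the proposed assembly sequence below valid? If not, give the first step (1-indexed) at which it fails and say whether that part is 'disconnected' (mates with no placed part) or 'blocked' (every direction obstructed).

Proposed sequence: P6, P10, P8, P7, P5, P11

1. P6@(1, 3) [+x clear] — {P6}
2. P10@(1, 0) — no placed neighbour ⇒ disconnected

Invalid at step 2 (disconnected)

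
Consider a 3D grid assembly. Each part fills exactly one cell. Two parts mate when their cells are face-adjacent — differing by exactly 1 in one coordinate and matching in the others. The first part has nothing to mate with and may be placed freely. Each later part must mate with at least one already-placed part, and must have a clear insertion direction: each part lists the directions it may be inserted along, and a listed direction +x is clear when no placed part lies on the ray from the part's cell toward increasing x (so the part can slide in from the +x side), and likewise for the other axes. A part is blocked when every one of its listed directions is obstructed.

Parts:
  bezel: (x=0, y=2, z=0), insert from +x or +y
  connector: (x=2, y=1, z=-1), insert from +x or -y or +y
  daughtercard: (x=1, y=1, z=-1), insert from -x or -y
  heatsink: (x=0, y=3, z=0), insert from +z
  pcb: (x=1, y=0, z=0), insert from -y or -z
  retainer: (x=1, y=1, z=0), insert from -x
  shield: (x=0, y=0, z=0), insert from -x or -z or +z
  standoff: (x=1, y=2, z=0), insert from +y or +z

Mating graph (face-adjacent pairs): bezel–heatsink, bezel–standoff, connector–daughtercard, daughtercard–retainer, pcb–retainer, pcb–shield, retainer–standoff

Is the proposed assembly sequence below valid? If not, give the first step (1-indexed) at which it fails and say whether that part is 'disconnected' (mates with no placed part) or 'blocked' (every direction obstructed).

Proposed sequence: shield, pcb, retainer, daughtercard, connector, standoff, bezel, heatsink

Valid

1. shield@(0, 0, 0) [-x clear] — {shield}
2. pcb@(1, 0, 0) [-y clear] — {pcb, shield}
3. retainer@(1, 1, 0) [-x clear] — {pcb, retainer, shield}
4. daughtercard@(1, 1, -1) [-x clear] — {daughtercard, pcb, retainer, shield}
5. connector@(2, 1, -1) [+x clear] — {connector, daughtercard, pcb, retainer, shield}
6. standoff@(1, 2, 0) [+y clear] — {connector, daughtercard, pcb, retainer, shield, standoff}
7. bezel@(0, 2, 0) [+y clear] — {bezel, connector, daughtercard, pcb, retainer, shield, standoff}
8. heatsink@(0, 3, 0) [+z clear] — {bezel, connector, daughtercard, heatsink, pcb, retainer, shield, standoff}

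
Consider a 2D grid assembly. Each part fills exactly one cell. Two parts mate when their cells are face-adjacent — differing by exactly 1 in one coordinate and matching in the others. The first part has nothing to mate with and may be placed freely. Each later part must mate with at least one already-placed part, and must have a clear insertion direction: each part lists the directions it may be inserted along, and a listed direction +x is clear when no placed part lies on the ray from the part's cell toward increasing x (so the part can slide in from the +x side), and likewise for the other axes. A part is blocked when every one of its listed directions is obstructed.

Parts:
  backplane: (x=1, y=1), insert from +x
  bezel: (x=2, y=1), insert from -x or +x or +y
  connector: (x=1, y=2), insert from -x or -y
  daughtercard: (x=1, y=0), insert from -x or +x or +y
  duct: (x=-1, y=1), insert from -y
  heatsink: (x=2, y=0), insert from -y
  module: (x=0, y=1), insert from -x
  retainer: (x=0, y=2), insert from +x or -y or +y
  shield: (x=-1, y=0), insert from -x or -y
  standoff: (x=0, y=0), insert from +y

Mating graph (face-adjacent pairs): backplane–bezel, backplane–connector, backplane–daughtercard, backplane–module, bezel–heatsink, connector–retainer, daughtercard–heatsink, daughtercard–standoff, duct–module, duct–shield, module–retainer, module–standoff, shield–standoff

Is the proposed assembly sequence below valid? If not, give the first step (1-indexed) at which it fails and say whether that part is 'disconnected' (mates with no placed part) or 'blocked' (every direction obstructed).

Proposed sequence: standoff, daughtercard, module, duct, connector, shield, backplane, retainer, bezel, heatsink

Invalid at step 5 (disconnected)

1. standoff@(0, 0) [+y clear] — {standoff}
2. daughtercard@(1, 0) [+x clear] — {daughtercard, standoff}
3. module@(0, 1) [-x clear] — {daughtercard, module, standoff}
4. duct@(-1, 1) [-y clear] — {daughtercard, duct, module, standoff}
5. connector@(1, 2) — no placed neighbour ⇒ disconnected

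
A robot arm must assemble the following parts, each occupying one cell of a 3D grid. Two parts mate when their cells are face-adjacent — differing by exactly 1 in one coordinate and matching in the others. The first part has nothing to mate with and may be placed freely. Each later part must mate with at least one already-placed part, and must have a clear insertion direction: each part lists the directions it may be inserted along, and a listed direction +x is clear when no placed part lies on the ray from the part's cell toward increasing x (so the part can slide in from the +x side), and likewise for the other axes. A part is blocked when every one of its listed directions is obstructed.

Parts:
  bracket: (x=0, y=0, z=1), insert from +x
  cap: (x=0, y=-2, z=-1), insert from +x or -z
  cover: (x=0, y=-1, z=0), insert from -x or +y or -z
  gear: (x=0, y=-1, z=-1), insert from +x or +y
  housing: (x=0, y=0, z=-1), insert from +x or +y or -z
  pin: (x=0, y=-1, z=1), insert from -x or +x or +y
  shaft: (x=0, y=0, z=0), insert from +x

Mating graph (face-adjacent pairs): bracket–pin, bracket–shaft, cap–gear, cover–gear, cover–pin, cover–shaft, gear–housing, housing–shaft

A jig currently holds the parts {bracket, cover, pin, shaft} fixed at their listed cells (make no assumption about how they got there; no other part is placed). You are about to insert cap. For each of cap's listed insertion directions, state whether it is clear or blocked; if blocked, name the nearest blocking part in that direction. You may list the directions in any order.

+x: ray from cap(0, -2, -1) has no placed part ⇒ clear
-z: ray from cap(0, -2, -1) has no placed part ⇒ clear

+x: clear; -z: clear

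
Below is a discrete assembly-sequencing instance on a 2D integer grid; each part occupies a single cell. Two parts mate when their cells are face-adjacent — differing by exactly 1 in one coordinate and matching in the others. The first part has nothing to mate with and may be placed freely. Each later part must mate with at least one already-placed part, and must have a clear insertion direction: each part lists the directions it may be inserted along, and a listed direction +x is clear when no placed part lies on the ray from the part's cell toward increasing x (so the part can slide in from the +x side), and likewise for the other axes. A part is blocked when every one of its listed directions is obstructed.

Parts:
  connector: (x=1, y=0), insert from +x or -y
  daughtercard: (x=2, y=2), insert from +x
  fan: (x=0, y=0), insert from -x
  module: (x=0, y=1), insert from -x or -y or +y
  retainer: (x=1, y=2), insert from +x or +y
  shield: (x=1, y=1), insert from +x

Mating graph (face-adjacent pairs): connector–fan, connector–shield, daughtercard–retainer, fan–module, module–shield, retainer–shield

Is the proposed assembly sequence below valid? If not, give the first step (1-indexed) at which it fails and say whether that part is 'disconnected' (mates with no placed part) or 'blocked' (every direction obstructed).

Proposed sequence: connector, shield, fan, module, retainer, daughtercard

Valid

1. connector@(1, 0) [+x clear] — {connector}
2. shield@(1, 1) [+x clear] — {connector, shield}
3. fan@(0, 0) [-x clear] — {connector, fan, shield}
4. module@(0, 1) [-x clear] — {connector, fan, module, shield}
5. retainer@(1, 2) [+x clear] — {connector, fan, module, retainer, shield}
6. daughtercard@(2, 2) [+x clear] — {connector, daughtercard, fan, module, retainer, shield}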